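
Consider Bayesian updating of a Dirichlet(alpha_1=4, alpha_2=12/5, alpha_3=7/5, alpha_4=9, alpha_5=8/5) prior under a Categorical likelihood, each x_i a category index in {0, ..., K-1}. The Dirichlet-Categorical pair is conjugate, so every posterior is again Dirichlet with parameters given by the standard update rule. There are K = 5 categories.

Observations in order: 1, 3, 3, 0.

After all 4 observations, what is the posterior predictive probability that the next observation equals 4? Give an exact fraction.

1/14

obs 1: x=1 → posterior Dirichlet(4, 17/5, 7/5, 9, 8/5)
obs 2: x=3 → posterior Dirichlet(4, 17/5, 7/5, 10, 8/5)
obs 3: x=3 → posterior Dirichlet(4, 17/5, 7/5, 11, 8/5)
obs 4: x=0 → posterior Dirichlet(5, 17/5, 7/5, 11, 8/5)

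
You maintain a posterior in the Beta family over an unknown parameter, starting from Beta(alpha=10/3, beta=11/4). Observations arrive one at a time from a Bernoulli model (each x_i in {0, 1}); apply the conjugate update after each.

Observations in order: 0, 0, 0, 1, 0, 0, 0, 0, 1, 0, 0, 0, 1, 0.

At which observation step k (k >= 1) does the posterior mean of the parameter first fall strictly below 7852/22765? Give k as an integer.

obs 1: x=0 → posterior Beta(10/3, 15/4)
obs 2: x=0 → posterior Beta(10/3, 19/4)
obs 3: x=0 → posterior Beta(10/3, 23/4)
obs 4: x=1 → posterior Beta(13/3, 23/4)
obs 5: x=0 → posterior Beta(13/3, 27/4)
obs 6: x=0 → posterior Beta(13/3, 31/4)
obs 7: x=0 → posterior Beta(13/3, 35/4)
obs 8: x=0 → posterior Beta(13/3, 39/4)
obs 9: x=1 → posterior Beta(16/3, 39/4)
obs 10: x=0 → posterior Beta(16/3, 43/4)
obs 11: x=0 → posterior Beta(16/3, 47/4)
obs 12: x=0 → posterior Beta(16/3, 51/4)
obs 13: x=1 → posterior Beta(19/3, 51/4)
obs 14: x=0 → posterior Beta(19/3, 55/4)

k = 7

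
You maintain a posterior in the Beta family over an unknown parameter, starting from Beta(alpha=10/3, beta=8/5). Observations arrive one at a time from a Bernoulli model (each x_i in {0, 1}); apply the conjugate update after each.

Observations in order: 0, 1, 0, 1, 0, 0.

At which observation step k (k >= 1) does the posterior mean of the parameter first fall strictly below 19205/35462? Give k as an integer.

k = 5

obs 1: x=0 → posterior Beta(10/3, 13/5)
obs 2: x=1 → posterior Beta(13/3, 13/5)
obs 3: x=0 → posterior Beta(13/3, 18/5)
obs 4: x=1 → posterior Beta(16/3, 18/5)
obs 5: x=0 → posterior Beta(16/3, 23/5)
obs 6: x=0 → posterior Beta(16/3, 28/5)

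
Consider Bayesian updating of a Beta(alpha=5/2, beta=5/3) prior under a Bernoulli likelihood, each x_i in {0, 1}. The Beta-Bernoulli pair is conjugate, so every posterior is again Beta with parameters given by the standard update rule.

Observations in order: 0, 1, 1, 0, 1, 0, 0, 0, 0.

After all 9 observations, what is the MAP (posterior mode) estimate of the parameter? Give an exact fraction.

obs 1: x=0 → posterior Beta(5/2, 8/3)
obs 2: x=1 → posterior Beta(7/2, 8/3)
obs 3: x=1 → posterior Beta(9/2, 8/3)
obs 4: x=0 → posterior Beta(9/2, 11/3)
obs 5: x=1 → posterior Beta(11/2, 11/3)
obs 6: x=0 → posterior Beta(11/2, 14/3)
obs 7: x=0 → posterior Beta(11/2, 17/3)
obs 8: x=0 → posterior Beta(11/2, 20/3)
obs 9: x=0 → posterior Beta(11/2, 23/3)

27/67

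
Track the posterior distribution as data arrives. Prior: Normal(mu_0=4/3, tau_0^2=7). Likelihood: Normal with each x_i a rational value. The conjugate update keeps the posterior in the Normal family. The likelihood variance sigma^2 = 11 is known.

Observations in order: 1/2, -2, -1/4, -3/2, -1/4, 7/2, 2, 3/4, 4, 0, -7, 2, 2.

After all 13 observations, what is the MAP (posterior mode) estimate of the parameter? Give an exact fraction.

obs 1: x=1/2 → posterior Normal(109/108, 77/18)
obs 2: x=-2 → posterior Normal(1/6, 77/25)
obs 3: x=-1/4 → posterior Normal(29/384, 77/32)
obs 4: x=-3/2 → posterior Normal(-97/468, 77/39)
obs 5: x=-1/4 → posterior Normal(-59/276, 77/46)
obs 6: x=7/2 → posterior Normal(44/159, 77/53)
obs 7: x=2 → posterior Normal(43/90, 77/60)
obs 8: x=3/4 → posterior Normal(407/804, 77/67)
obs 9: x=4 → posterior Normal(743/888, 77/74)
obs 10: x=0 → posterior Normal(743/972, 77/81)
obs 11: x=-7 → posterior Normal(155/1056, 7/8)
obs 12: x=2 → posterior Normal(17/60, 77/95)
obs 13: x=2 → posterior Normal(491/1224, 77/102)

491/1224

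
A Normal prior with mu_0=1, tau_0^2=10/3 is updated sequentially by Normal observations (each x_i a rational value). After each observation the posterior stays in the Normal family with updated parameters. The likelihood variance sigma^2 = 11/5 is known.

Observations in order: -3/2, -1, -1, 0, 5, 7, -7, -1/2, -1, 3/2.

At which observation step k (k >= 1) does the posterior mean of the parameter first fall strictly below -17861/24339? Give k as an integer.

obs 1: x=-3/2 → posterior Normal(-42/83, 110/83)
obs 2: x=-1 → posterior Normal(-92/133, 110/133)
obs 3: x=-1 → posterior Normal(-142/183, 110/183)
obs 4: x=0 → posterior Normal(-142/233, 110/233)
obs 5: x=5 → posterior Normal(108/283, 110/283)
obs 6: x=7 → posterior Normal(458/333, 110/333)
obs 7: x=-7 → posterior Normal(108/383, 110/383)
obs 8: x=-1/2 → posterior Normal(83/433, 110/433)
obs 9: x=-1 → posterior Normal(11/161, 110/483)
obs 10: x=3/2 → posterior Normal(108/533, 110/533)

k = 3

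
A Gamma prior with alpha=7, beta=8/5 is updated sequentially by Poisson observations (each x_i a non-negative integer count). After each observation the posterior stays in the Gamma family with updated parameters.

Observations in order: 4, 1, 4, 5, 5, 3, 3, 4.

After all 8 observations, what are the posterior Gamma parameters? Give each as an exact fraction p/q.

obs 1: x=4 → posterior Gamma(11, 13/5)
obs 2: x=1 → posterior Gamma(12, 18/5)
obs 3: x=4 → posterior Gamma(16, 23/5)
obs 4: x=5 → posterior Gamma(21, 28/5)
obs 5: x=5 → posterior Gamma(26, 33/5)
obs 6: x=3 → posterior Gamma(29, 38/5)
obs 7: x=3 → posterior Gamma(32, 43/5)
obs 8: x=4 → posterior Gamma(36, 48/5)

alpha=36, beta=48/5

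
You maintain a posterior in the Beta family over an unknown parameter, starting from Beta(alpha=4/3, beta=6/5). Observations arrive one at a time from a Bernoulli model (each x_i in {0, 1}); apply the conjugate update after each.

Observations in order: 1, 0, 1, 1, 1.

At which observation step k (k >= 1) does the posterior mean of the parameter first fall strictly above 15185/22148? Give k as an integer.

obs 1: x=1 → posterior Beta(7/3, 6/5)
obs 2: x=0 → posterior Beta(7/3, 11/5)
obs 3: x=1 → posterior Beta(10/3, 11/5)
obs 4: x=1 → posterior Beta(13/3, 11/5)
obs 5: x=1 → posterior Beta(16/3, 11/5)

k = 5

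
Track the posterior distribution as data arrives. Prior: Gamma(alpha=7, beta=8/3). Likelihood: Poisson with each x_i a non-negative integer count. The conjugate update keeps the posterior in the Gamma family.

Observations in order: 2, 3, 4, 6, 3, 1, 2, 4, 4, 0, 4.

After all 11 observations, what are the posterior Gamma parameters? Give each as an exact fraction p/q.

alpha=40, beta=41/3

obs 1: x=2 → posterior Gamma(9, 11/3)
obs 2: x=3 → posterior Gamma(12, 14/3)
obs 3: x=4 → posterior Gamma(16, 17/3)
obs 4: x=6 → posterior Gamma(22, 20/3)
obs 5: x=3 → posterior Gamma(25, 23/3)
obs 6: x=1 → posterior Gamma(26, 26/3)
obs 7: x=2 → posterior Gamma(28, 29/3)
obs 8: x=4 → posterior Gamma(32, 32/3)
obs 9: x=4 → posterior Gamma(36, 35/3)
obs 10: x=0 → posterior Gamma(36, 38/3)
obs 11: x=4 → posterior Gamma(40, 41/3)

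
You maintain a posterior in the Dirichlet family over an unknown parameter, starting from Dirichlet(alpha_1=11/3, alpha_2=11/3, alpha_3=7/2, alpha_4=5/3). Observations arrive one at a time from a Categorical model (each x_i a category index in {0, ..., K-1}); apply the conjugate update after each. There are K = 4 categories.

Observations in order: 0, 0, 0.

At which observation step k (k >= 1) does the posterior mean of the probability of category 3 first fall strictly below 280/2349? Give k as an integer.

k = 2

obs 1: x=0 → posterior Dirichlet(14/3, 11/3, 7/2, 5/3)
obs 2: x=0 → posterior Dirichlet(17/3, 11/3, 7/2, 5/3)
obs 3: x=0 → posterior Dirichlet(20/3, 11/3, 7/2, 5/3)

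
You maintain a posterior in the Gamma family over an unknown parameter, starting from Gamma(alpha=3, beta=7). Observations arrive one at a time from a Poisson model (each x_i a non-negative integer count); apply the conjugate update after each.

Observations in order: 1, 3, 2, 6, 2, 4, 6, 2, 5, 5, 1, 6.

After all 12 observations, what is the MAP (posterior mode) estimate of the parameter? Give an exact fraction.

45/19

obs 1: x=1 → posterior Gamma(4, 8)
obs 2: x=3 → posterior Gamma(7, 9)
obs 3: x=2 → posterior Gamma(9, 10)
obs 4: x=6 → posterior Gamma(15, 11)
obs 5: x=2 → posterior Gamma(17, 12)
obs 6: x=4 → posterior Gamma(21, 13)
obs 7: x=6 → posterior Gamma(27, 14)
obs 8: x=2 → posterior Gamma(29, 15)
obs 9: x=5 → posterior Gamma(34, 16)
obs 10: x=5 → posterior Gamma(39, 17)
obs 11: x=1 → posterior Gamma(40, 18)
obs 12: x=6 → posterior Gamma(46, 19)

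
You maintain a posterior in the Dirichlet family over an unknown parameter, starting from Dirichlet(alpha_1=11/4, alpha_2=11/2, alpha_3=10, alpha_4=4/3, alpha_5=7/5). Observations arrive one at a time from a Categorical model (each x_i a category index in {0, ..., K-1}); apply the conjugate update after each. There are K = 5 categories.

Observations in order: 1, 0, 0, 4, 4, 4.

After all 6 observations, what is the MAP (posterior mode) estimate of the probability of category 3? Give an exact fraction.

20/1319

obs 1: x=1 → posterior Dirichlet(11/4, 13/2, 10, 4/3, 7/5)
obs 2: x=0 → posterior Dirichlet(15/4, 13/2, 10, 4/3, 7/5)
obs 3: x=0 → posterior Dirichlet(19/4, 13/2, 10, 4/3, 7/5)
obs 4: x=4 → posterior Dirichlet(19/4, 13/2, 10, 4/3, 12/5)
obs 5: x=4 → posterior Dirichlet(19/4, 13/2, 10, 4/3, 17/5)
obs 6: x=4 → posterior Dirichlet(19/4, 13/2, 10, 4/3, 22/5)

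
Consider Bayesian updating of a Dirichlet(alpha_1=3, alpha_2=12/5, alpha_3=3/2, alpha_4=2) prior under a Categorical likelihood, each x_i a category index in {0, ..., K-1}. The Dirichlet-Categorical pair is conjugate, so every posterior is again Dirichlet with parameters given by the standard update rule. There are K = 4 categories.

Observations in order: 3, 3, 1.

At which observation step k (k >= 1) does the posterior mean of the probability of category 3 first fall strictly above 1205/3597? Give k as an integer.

obs 1: x=3 → posterior Dirichlet(3, 12/5, 3/2, 3)
obs 2: x=3 → posterior Dirichlet(3, 12/5, 3/2, 4)
obs 3: x=1 → posterior Dirichlet(3, 17/5, 3/2, 4)

k = 2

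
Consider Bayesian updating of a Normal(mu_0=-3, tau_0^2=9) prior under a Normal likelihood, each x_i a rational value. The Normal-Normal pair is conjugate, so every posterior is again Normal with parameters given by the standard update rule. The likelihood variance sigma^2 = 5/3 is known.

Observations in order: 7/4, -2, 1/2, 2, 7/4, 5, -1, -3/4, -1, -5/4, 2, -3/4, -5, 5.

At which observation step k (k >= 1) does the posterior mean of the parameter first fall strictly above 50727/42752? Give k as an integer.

obs 1: x=7/4 → posterior Normal(129/128, 45/32)
obs 2: x=-2 → posterior Normal(-87/236, 45/59)
obs 3: x=1/2 → posterior Normal(-33/344, 45/86)
obs 4: x=2 → posterior Normal(183/452, 45/113)
obs 5: x=7/4 → posterior Normal(93/140, 9/28)
obs 6: x=5 → posterior Normal(228/167, 45/167)
obs 7: x=-1 → posterior Normal(201/194, 45/194)
obs 8: x=-3/4 → posterior Normal(723/884, 45/221)
obs 9: x=-1 → posterior Normal(615/992, 45/248)
obs 10: x=-5/4 → posterior Normal(24/55, 9/55)
obs 11: x=2 → posterior Normal(87/151, 45/302)
obs 12: x=-3/4 → posterior Normal(615/1316, 45/329)
obs 13: x=-5 → posterior Normal(75/1424, 45/356)
obs 14: x=5 → posterior Normal(615/1532, 45/383)

k = 6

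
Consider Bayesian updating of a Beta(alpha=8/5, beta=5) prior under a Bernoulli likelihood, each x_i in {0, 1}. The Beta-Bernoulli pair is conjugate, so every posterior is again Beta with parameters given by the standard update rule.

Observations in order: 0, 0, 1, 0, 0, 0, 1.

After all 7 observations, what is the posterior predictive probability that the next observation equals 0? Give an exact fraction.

25/34

obs 1: x=0 → posterior Beta(8/5, 6)
obs 2: x=0 → posterior Beta(8/5, 7)
obs 3: x=1 → posterior Beta(13/5, 7)
obs 4: x=0 → posterior Beta(13/5, 8)
obs 5: x=0 → posterior Beta(13/5, 9)
obs 6: x=0 → posterior Beta(13/5, 10)
obs 7: x=1 → posterior Beta(18/5, 10)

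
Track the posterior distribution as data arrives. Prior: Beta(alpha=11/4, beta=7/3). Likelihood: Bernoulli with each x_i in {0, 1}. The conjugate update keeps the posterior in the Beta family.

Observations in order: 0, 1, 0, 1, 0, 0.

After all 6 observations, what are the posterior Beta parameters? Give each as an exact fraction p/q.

obs 1: x=0 → posterior Beta(11/4, 10/3)
obs 2: x=1 → posterior Beta(15/4, 10/3)
obs 3: x=0 → posterior Beta(15/4, 13/3)
obs 4: x=1 → posterior Beta(19/4, 13/3)
obs 5: x=0 → posterior Beta(19/4, 16/3)
obs 6: x=0 → posterior Beta(19/4, 19/3)

alpha=19/4, beta=19/3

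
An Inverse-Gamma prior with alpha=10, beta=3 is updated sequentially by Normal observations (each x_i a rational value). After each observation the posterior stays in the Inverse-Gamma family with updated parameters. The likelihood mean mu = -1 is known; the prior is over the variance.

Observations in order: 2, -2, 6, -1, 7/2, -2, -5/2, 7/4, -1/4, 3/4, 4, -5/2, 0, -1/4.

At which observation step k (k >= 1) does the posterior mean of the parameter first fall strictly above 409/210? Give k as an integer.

k = 3

obs 1: x=2 → posterior Inverse-Gamma(21/2, 15/2)
obs 2: x=-2 → posterior Inverse-Gamma(11, 8)
obs 3: x=6 → posterior Inverse-Gamma(23/2, 65/2)
obs 4: x=-1 → posterior Inverse-Gamma(12, 65/2)
obs 5: x=7/2 → posterior Inverse-Gamma(25/2, 341/8)
obs 6: x=-2 → posterior Inverse-Gamma(13, 345/8)
obs 7: x=-5/2 → posterior Inverse-Gamma(27/2, 177/4)
obs 8: x=7/4 → posterior Inverse-Gamma(14, 1537/32)
obs 9: x=-1/4 → posterior Inverse-Gamma(29/2, 773/16)
obs 10: x=3/4 → posterior Inverse-Gamma(15, 1595/32)
obs 11: x=4 → posterior Inverse-Gamma(31/2, 1995/32)
obs 12: x=-5/2 → posterior Inverse-Gamma(16, 2031/32)
obs 13: x=0 → posterior Inverse-Gamma(33/2, 2047/32)
obs 14: x=-1/4 → posterior Inverse-Gamma(17, 257/4)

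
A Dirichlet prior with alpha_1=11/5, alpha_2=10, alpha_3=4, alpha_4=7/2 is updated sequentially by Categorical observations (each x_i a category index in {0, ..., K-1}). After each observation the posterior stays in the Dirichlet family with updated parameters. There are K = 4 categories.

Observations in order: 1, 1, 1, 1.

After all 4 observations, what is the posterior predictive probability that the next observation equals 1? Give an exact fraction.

140/237

obs 1: x=1 → posterior Dirichlet(11/5, 11, 4, 7/2)
obs 2: x=1 → posterior Dirichlet(11/5, 12, 4, 7/2)
obs 3: x=1 → posterior Dirichlet(11/5, 13, 4, 7/2)
obs 4: x=1 → posterior Dirichlet(11/5, 14, 4, 7/2)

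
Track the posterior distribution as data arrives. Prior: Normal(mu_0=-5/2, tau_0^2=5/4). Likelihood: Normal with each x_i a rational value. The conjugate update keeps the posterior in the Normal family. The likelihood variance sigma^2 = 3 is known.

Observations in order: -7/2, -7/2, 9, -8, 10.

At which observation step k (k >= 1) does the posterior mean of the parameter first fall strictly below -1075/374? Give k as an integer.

obs 1: x=-7/2 → posterior Normal(-95/34, 15/17)
obs 2: x=-7/2 → posterior Normal(-65/22, 15/22)
obs 3: x=9 → posterior Normal(-20/27, 5/9)
obs 4: x=-8 → posterior Normal(-15/8, 15/32)
obs 5: x=10 → posterior Normal(-10/37, 15/37)

k = 2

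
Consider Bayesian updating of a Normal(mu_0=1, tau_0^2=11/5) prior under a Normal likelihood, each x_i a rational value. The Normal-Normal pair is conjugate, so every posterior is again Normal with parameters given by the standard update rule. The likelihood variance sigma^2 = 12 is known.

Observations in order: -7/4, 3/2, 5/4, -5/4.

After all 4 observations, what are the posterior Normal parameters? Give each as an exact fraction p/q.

obs 1: x=-7/4 → posterior Normal(163/284, 132/71)
obs 2: x=3/2 → posterior Normal(229/328, 66/41)
obs 3: x=5/4 → posterior Normal(71/93, 44/31)
obs 4: x=-5/4 → posterior Normal(229/416, 33/26)

mu_0=229/416, tau_0^2=33/26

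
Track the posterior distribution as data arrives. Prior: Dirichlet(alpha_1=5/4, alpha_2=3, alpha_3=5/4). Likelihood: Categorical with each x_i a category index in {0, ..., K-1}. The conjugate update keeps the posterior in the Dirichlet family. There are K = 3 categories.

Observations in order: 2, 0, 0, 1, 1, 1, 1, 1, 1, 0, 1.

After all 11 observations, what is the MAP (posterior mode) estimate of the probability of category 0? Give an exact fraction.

13/54

obs 1: x=2 → posterior Dirichlet(5/4, 3, 9/4)
obs 2: x=0 → posterior Dirichlet(9/4, 3, 9/4)
obs 3: x=0 → posterior Dirichlet(13/4, 3, 9/4)
obs 4: x=1 → posterior Dirichlet(13/4, 4, 9/4)
obs 5: x=1 → posterior Dirichlet(13/4, 5, 9/4)
obs 6: x=1 → posterior Dirichlet(13/4, 6, 9/4)
obs 7: x=1 → posterior Dirichlet(13/4, 7, 9/4)
obs 8: x=1 → posterior Dirichlet(13/4, 8, 9/4)
obs 9: x=1 → posterior Dirichlet(13/4, 9, 9/4)
obs 10: x=0 → posterior Dirichlet(17/4, 9, 9/4)
obs 11: x=1 → posterior Dirichlet(17/4, 10, 9/4)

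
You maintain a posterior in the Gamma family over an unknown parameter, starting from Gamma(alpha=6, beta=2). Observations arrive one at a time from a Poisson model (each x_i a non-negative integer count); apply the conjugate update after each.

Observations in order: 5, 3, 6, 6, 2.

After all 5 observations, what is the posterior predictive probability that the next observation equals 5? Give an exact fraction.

2894695274476048574427008693/19807040628566084398385987584

obs 1: x=5 → posterior Gamma(11, 3)
obs 2: x=3 → posterior Gamma(14, 4)
obs 3: x=6 → posterior Gamma(20, 5)
obs 4: x=6 → posterior Gamma(26, 6)
obs 5: x=2 → posterior Gamma(28, 7)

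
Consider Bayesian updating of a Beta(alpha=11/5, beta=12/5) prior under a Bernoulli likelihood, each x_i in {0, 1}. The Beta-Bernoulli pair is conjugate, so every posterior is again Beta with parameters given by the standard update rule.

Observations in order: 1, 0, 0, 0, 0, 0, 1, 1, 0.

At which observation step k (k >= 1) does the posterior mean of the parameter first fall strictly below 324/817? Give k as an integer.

k = 4

obs 1: x=1 → posterior Beta(16/5, 12/5)
obs 2: x=0 → posterior Beta(16/5, 17/5)
obs 3: x=0 → posterior Beta(16/5, 22/5)
obs 4: x=0 → posterior Beta(16/5, 27/5)
obs 5: x=0 → posterior Beta(16/5, 32/5)
obs 6: x=0 → posterior Beta(16/5, 37/5)
obs 7: x=1 → posterior Beta(21/5, 37/5)
obs 8: x=1 → posterior Beta(26/5, 37/5)
obs 9: x=0 → posterior Beta(26/5, 42/5)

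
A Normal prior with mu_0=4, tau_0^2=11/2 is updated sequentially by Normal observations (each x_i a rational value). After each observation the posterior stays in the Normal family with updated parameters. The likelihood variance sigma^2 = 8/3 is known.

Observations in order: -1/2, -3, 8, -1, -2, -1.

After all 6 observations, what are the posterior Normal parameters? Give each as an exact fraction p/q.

obs 1: x=-1/2 → posterior Normal(95/98, 88/49)
obs 2: x=-3 → posterior Normal(-103/164, 44/41)
obs 3: x=8 → posterior Normal(85/46, 88/115)
obs 4: x=-1 → posterior Normal(359/296, 22/37)
obs 5: x=-2 → posterior Normal(227/362, 88/181)
obs 6: x=-1 → posterior Normal(161/428, 44/107)

mu_0=161/428, tau_0^2=44/107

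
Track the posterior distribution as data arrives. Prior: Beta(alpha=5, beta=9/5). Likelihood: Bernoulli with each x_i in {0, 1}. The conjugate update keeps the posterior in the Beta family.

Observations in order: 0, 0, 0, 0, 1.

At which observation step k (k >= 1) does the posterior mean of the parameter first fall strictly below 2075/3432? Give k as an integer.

obs 1: x=0 → posterior Beta(5, 14/5)
obs 2: x=0 → posterior Beta(5, 19/5)
obs 3: x=0 → posterior Beta(5, 24/5)
obs 4: x=0 → posterior Beta(5, 29/5)
obs 5: x=1 → posterior Beta(6, 29/5)

k = 2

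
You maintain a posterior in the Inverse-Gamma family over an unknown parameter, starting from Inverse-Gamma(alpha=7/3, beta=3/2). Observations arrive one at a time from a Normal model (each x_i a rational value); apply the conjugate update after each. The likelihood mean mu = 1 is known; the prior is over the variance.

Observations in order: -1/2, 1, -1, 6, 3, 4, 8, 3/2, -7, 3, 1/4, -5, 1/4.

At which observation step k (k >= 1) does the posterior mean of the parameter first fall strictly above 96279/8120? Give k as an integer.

k = 9

obs 1: x=-1/2 → posterior Inverse-Gamma(17/6, 21/8)
obs 2: x=1 → posterior Inverse-Gamma(10/3, 21/8)
obs 3: x=-1 → posterior Inverse-Gamma(23/6, 37/8)
obs 4: x=6 → posterior Inverse-Gamma(13/3, 137/8)
obs 5: x=3 → posterior Inverse-Gamma(29/6, 153/8)
obs 6: x=4 → posterior Inverse-Gamma(16/3, 189/8)
obs 7: x=8 → posterior Inverse-Gamma(35/6, 385/8)
obs 8: x=3/2 → posterior Inverse-Gamma(19/3, 193/4)
obs 9: x=-7 → posterior Inverse-Gamma(41/6, 321/4)
obs 10: x=3 → posterior Inverse-Gamma(22/3, 329/4)
obs 11: x=1/4 → posterior Inverse-Gamma(47/6, 2641/32)
obs 12: x=-5 → posterior Inverse-Gamma(25/3, 3217/32)
obs 13: x=1/4 → posterior Inverse-Gamma(53/6, 1613/16)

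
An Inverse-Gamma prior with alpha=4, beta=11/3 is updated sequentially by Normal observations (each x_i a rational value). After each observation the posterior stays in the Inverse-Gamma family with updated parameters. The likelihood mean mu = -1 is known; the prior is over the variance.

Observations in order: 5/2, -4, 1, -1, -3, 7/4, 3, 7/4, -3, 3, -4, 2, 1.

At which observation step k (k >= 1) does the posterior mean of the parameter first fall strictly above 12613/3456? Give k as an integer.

obs 1: x=5/2 → posterior Inverse-Gamma(9/2, 235/24)
obs 2: x=-4 → posterior Inverse-Gamma(5, 343/24)
obs 3: x=1 → posterior Inverse-Gamma(11/2, 391/24)
obs 4: x=-1 → posterior Inverse-Gamma(6, 391/24)
obs 5: x=-3 → posterior Inverse-Gamma(13/2, 439/24)
obs 6: x=7/4 → posterior Inverse-Gamma(7, 2119/96)
obs 7: x=3 → posterior Inverse-Gamma(15/2, 2887/96)
obs 8: x=7/4 → posterior Inverse-Gamma(8, 1625/48)
obs 9: x=-3 → posterior Inverse-Gamma(17/2, 1721/48)
obs 10: x=3 → posterior Inverse-Gamma(9, 2105/48)
obs 11: x=-4 → posterior Inverse-Gamma(19/2, 2321/48)
obs 12: x=2 → posterior Inverse-Gamma(10, 2537/48)
obs 13: x=1 → posterior Inverse-Gamma(21/2, 2633/48)

k = 6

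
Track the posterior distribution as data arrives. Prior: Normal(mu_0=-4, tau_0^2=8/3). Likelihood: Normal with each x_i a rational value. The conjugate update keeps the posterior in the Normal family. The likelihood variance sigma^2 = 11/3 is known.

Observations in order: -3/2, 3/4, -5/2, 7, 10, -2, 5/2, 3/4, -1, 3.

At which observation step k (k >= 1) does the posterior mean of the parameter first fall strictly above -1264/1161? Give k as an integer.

k = 4

obs 1: x=-3/2 → posterior Normal(-56/19, 88/57)
obs 2: x=3/4 → posterior Normal(-50/27, 88/81)
obs 3: x=-5/2 → posterior Normal(-2, 88/105)
obs 4: x=7 → posterior Normal(-14/43, 88/129)
obs 5: x=10 → posterior Normal(22/17, 88/153)
obs 6: x=-2 → posterior Normal(50/59, 88/177)
obs 7: x=5/2 → posterior Normal(70/67, 88/201)
obs 8: x=3/4 → posterior Normal(76/75, 88/225)
obs 9: x=-1 → posterior Normal(68/83, 88/249)
obs 10: x=3 → posterior Normal(92/91, 88/273)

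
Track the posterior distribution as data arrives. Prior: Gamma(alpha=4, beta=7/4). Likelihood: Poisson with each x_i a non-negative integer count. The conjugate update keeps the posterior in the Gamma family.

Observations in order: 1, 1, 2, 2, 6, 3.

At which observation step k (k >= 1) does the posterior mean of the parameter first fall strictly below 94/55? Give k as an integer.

k = 2

obs 1: x=1 → posterior Gamma(5, 11/4)
obs 2: x=1 → posterior Gamma(6, 15/4)
obs 3: x=2 → posterior Gamma(8, 19/4)
obs 4: x=2 → posterior Gamma(10, 23/4)
obs 5: x=6 → posterior Gamma(16, 27/4)
obs 6: x=3 → posterior Gamma(19, 31/4)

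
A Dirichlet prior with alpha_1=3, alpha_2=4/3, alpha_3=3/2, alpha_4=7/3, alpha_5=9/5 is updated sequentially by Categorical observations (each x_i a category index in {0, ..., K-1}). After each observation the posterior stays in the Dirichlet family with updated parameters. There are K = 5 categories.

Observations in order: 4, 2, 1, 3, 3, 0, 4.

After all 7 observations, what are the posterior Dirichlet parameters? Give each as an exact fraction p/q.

alpha_1=4, alpha_2=7/3, alpha_3=5/2, alpha_4=13/3, alpha_5=19/5

obs 1: x=4 → posterior Dirichlet(3, 4/3, 3/2, 7/3, 14/5)
obs 2: x=2 → posterior Dirichlet(3, 4/3, 5/2, 7/3, 14/5)
obs 3: x=1 → posterior Dirichlet(3, 7/3, 5/2, 7/3, 14/5)
obs 4: x=3 → posterior Dirichlet(3, 7/3, 5/2, 10/3, 14/5)
obs 5: x=3 → posterior Dirichlet(3, 7/3, 5/2, 13/3, 14/5)
obs 6: x=0 → posterior Dirichlet(4, 7/3, 5/2, 13/3, 14/5)
obs 7: x=4 → posterior Dirichlet(4, 7/3, 5/2, 13/3, 19/5)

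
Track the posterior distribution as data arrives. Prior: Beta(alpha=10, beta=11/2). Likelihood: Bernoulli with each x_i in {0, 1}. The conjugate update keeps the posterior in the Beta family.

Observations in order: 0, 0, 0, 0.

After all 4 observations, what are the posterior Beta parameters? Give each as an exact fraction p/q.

alpha=10, beta=19/2

obs 1: x=0 → posterior Beta(10, 13/2)
obs 2: x=0 → posterior Beta(10, 15/2)
obs 3: x=0 → posterior Beta(10, 17/2)
obs 4: x=0 → posterior Beta(10, 19/2)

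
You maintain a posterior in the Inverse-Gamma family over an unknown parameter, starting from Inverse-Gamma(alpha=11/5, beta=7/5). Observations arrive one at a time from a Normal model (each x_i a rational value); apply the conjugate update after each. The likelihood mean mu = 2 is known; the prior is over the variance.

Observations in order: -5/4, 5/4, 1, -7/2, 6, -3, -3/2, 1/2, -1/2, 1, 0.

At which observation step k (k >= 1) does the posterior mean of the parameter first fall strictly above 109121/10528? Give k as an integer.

k = 7

obs 1: x=-5/4 → posterior Inverse-Gamma(27/10, 1069/160)
obs 2: x=5/4 → posterior Inverse-Gamma(16/5, 557/80)
obs 3: x=1 → posterior Inverse-Gamma(37/10, 597/80)
obs 4: x=-7/2 → posterior Inverse-Gamma(21/5, 1807/80)
obs 5: x=6 → posterior Inverse-Gamma(47/10, 2447/80)
obs 6: x=-3 → posterior Inverse-Gamma(26/5, 3447/80)
obs 7: x=-3/2 → posterior Inverse-Gamma(57/10, 3937/80)
obs 8: x=1/2 → posterior Inverse-Gamma(31/5, 4027/80)
obs 9: x=-1/2 → posterior Inverse-Gamma(67/10, 4277/80)
obs 10: x=1 → posterior Inverse-Gamma(36/5, 4317/80)
obs 11: x=0 → posterior Inverse-Gamma(77/10, 4477/80)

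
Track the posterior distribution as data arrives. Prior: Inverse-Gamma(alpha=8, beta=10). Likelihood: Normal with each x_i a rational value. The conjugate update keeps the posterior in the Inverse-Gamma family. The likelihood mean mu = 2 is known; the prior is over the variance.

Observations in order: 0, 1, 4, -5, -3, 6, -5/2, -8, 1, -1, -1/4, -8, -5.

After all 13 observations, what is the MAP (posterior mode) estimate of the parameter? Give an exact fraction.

6453/496

obs 1: x=0 → posterior Inverse-Gamma(17/2, 12)
obs 2: x=1 → posterior Inverse-Gamma(9, 25/2)
obs 3: x=4 → posterior Inverse-Gamma(19/2, 29/2)
obs 4: x=-5 → posterior Inverse-Gamma(10, 39)
obs 5: x=-3 → posterior Inverse-Gamma(21/2, 103/2)
obs 6: x=6 → posterior Inverse-Gamma(11, 119/2)
obs 7: x=-5/2 → posterior Inverse-Gamma(23/2, 557/8)
obs 8: x=-8 → posterior Inverse-Gamma(12, 957/8)
obs 9: x=1 → posterior Inverse-Gamma(25/2, 961/8)
obs 10: x=-1 → posterior Inverse-Gamma(13, 997/8)
obs 11: x=-1/4 → posterior Inverse-Gamma(27/2, 4069/32)
obs 12: x=-8 → posterior Inverse-Gamma(14, 5669/32)
obs 13: x=-5 → posterior Inverse-Gamma(29/2, 6453/32)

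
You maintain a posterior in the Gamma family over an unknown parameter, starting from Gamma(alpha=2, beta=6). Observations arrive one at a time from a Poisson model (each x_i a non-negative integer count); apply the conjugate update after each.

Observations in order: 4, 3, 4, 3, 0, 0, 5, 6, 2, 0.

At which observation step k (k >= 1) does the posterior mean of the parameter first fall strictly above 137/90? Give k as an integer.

k = 4

obs 1: x=4 → posterior Gamma(6, 7)
obs 2: x=3 → posterior Gamma(9, 8)
obs 3: x=4 → posterior Gamma(13, 9)
obs 4: x=3 → posterior Gamma(16, 10)
obs 5: x=0 → posterior Gamma(16, 11)
obs 6: x=0 → posterior Gamma(16, 12)
obs 7: x=5 → posterior Gamma(21, 13)
obs 8: x=6 → posterior Gamma(27, 14)
obs 9: x=2 → posterior Gamma(29, 15)
obs 10: x=0 → posterior Gamma(29, 16)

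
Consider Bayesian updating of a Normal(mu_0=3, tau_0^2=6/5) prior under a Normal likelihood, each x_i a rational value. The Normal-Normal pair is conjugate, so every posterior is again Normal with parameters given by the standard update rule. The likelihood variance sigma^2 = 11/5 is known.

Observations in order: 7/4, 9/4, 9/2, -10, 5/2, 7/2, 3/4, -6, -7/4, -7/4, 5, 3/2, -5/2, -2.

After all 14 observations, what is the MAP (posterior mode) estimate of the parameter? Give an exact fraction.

obs 1: x=7/4 → posterior Normal(87/34, 66/85)
obs 2: x=9/4 → posterior Normal(57/23, 66/115)
obs 3: x=9/2 → posterior Normal(84/29, 66/145)
obs 4: x=-10 → posterior Normal(24/35, 66/175)
obs 5: x=5/2 → posterior Normal(39/41, 66/205)
obs 6: x=7/2 → posterior Normal(60/47, 66/235)
obs 7: x=3/4 → posterior Normal(129/106, 66/265)
obs 8: x=-6 → posterior Normal(57/118, 66/295)
obs 9: x=-7/4 → posterior Normal(18/65, 66/325)
obs 10: x=-7/4 → posterior Normal(15/142, 66/355)
obs 11: x=5 → posterior Normal(75/154, 6/35)
obs 12: x=3/2 → posterior Normal(93/166, 66/415)
obs 13: x=-5/2 → posterior Normal(63/178, 66/445)
obs 14: x=-2 → posterior Normal(39/190, 66/475)

39/190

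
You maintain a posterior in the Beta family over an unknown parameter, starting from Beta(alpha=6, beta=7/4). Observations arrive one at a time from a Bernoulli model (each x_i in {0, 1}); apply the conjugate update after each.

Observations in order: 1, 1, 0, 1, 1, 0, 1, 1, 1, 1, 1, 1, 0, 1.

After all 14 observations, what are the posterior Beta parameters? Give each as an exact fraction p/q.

alpha=17, beta=19/4

obs 1: x=1 → posterior Beta(7, 7/4)
obs 2: x=1 → posterior Beta(8, 7/4)
obs 3: x=0 → posterior Beta(8, 11/4)
obs 4: x=1 → posterior Beta(9, 11/4)
obs 5: x=1 → posterior Beta(10, 11/4)
obs 6: x=0 → posterior Beta(10, 15/4)
obs 7: x=1 → posterior Beta(11, 15/4)
obs 8: x=1 → posterior Beta(12, 15/4)
obs 9: x=1 → posterior Beta(13, 15/4)
obs 10: x=1 → posterior Beta(14, 15/4)
obs 11: x=1 → posterior Beta(15, 15/4)
obs 12: x=1 → posterior Beta(16, 15/4)
obs 13: x=0 → posterior Beta(16, 19/4)
obs 14: x=1 → posterior Beta(17, 19/4)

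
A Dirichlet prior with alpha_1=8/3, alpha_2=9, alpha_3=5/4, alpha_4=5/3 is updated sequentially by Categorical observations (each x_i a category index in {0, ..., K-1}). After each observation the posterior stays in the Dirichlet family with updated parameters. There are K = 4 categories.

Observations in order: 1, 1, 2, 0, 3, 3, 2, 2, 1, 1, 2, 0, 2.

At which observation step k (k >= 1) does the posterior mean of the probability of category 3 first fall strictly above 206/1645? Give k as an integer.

k = 5

obs 1: x=1 → posterior Dirichlet(8/3, 10, 5/4, 5/3)
obs 2: x=1 → posterior Dirichlet(8/3, 11, 5/4, 5/3)
obs 3: x=2 → posterior Dirichlet(8/3, 11, 9/4, 5/3)
obs 4: x=0 → posterior Dirichlet(11/3, 11, 9/4, 5/3)
obs 5: x=3 → posterior Dirichlet(11/3, 11, 9/4, 8/3)
obs 6: x=3 → posterior Dirichlet(11/3, 11, 9/4, 11/3)
obs 7: x=2 → posterior Dirichlet(11/3, 11, 13/4, 11/3)
obs 8: x=2 → posterior Dirichlet(11/3, 11, 17/4, 11/3)
obs 9: x=1 → posterior Dirichlet(11/3, 12, 17/4, 11/3)
obs 10: x=1 → posterior Dirichlet(11/3, 13, 17/4, 11/3)
obs 11: x=2 → posterior Dirichlet(11/3, 13, 21/4, 11/3)
obs 12: x=0 → posterior Dirichlet(14/3, 13, 21/4, 11/3)
obs 13: x=2 → posterior Dirichlet(14/3, 13, 25/4, 11/3)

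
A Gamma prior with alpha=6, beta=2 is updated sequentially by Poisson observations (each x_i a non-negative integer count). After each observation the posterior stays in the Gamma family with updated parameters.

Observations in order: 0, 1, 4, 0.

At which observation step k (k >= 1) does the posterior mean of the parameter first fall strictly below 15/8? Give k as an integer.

obs 1: x=0 → posterior Gamma(6, 3)
obs 2: x=1 → posterior Gamma(7, 4)
obs 3: x=4 → posterior Gamma(11, 5)
obs 4: x=0 → posterior Gamma(11, 6)

k = 2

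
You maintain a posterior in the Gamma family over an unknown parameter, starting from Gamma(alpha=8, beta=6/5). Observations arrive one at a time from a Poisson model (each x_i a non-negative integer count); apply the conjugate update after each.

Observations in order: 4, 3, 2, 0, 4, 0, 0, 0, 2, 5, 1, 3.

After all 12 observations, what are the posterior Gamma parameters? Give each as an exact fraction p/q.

obs 1: x=4 → posterior Gamma(12, 11/5)
obs 2: x=3 → posterior Gamma(15, 16/5)
obs 3: x=2 → posterior Gamma(17, 21/5)
obs 4: x=0 → posterior Gamma(17, 26/5)
obs 5: x=4 → posterior Gamma(21, 31/5)
obs 6: x=0 → posterior Gamma(21, 36/5)
obs 7: x=0 → posterior Gamma(21, 41/5)
obs 8: x=0 → posterior Gamma(21, 46/5)
obs 9: x=2 → posterior Gamma(23, 51/5)
obs 10: x=5 → posterior Gamma(28, 56/5)
obs 11: x=1 → posterior Gamma(29, 61/5)
obs 12: x=3 → posterior Gamma(32, 66/5)

alpha=32, beta=66/5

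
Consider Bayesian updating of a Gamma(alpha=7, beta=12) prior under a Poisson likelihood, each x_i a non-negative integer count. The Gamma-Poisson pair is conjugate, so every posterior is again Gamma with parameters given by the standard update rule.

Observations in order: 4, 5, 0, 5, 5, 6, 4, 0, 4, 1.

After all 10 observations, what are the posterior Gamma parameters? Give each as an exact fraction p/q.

alpha=41, beta=22

obs 1: x=4 → posterior Gamma(11, 13)
obs 2: x=5 → posterior Gamma(16, 14)
obs 3: x=0 → posterior Gamma(16, 15)
obs 4: x=5 → posterior Gamma(21, 16)
obs 5: x=5 → posterior Gamma(26, 17)
obs 6: x=6 → posterior Gamma(32, 18)
obs 7: x=4 → posterior Gamma(36, 19)
obs 8: x=0 → posterior Gamma(36, 20)
obs 9: x=4 → posterior Gamma(40, 21)
obs 10: x=1 → posterior Gamma(41, 22)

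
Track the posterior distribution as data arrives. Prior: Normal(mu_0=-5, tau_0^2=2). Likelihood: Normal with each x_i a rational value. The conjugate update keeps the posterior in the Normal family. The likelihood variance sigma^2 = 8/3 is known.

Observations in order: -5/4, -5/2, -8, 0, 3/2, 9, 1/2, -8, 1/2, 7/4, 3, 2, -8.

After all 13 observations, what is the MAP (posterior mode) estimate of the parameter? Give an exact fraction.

-97/86

obs 1: x=-5/4 → posterior Normal(-95/28, 8/7)
obs 2: x=-5/2 → posterior Normal(-25/8, 4/5)
obs 3: x=-8 → posterior Normal(-17/4, 8/13)
obs 4: x=0 → posterior Normal(-221/64, 1/2)
obs 5: x=3/2 → posterior Normal(-203/76, 8/19)
obs 6: x=9 → posterior Normal(-95/88, 4/11)
obs 7: x=1/2 → posterior Normal(-89/100, 8/25)
obs 8: x=-8 → posterior Normal(-185/112, 2/7)
obs 9: x=1/2 → posterior Normal(-179/124, 8/31)
obs 10: x=7/4 → posterior Normal(-79/68, 4/17)
obs 11: x=3 → posterior Normal(-61/74, 8/37)
obs 12: x=2 → posterior Normal(-49/80, 1/5)
obs 13: x=-8 → posterior Normal(-97/86, 8/43)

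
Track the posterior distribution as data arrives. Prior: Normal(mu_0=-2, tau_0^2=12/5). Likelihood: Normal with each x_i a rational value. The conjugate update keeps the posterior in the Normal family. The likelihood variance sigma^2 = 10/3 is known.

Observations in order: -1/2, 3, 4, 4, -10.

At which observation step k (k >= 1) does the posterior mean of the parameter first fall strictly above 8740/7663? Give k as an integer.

k = 4

obs 1: x=-1/2 → posterior Normal(-59/43, 60/43)
obs 2: x=3 → posterior Normal(-5/61, 60/61)
obs 3: x=4 → posterior Normal(67/79, 60/79)
obs 4: x=4 → posterior Normal(139/97, 60/97)
obs 5: x=-10 → posterior Normal(-41/115, 12/23)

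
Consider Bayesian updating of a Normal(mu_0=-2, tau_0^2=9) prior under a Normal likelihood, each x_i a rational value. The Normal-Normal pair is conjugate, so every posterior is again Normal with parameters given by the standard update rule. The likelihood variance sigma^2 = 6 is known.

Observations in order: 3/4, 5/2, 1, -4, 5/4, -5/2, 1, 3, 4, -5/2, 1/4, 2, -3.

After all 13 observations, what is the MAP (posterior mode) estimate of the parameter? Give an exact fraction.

29/164

obs 1: x=3/4 → posterior Normal(-7/20, 18/5)
obs 2: x=5/2 → posterior Normal(23/32, 9/4)
obs 3: x=1 → posterior Normal(35/44, 18/11)
obs 4: x=-4 → posterior Normal(-13/56, 9/7)
obs 5: x=5/4 → posterior Normal(1/34, 18/17)
obs 6: x=-5/2 → posterior Normal(-7/20, 9/10)
obs 7: x=1 → posterior Normal(-4/23, 18/23)
obs 8: x=3 → posterior Normal(5/26, 9/13)
obs 9: x=4 → posterior Normal(17/29, 18/29)
obs 10: x=-5/2 → posterior Normal(19/64, 9/16)
obs 11: x=1/4 → posterior Normal(41/140, 18/35)
obs 12: x=2 → posterior Normal(65/152, 9/19)
obs 13: x=-3 → posterior Normal(29/164, 18/41)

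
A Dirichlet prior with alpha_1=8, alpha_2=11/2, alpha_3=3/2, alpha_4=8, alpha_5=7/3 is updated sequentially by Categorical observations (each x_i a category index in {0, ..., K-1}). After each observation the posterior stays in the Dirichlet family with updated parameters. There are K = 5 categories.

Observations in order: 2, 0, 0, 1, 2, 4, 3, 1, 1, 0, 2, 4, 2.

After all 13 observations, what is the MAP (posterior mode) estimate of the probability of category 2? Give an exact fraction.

obs 1: x=2 → posterior Dirichlet(8, 11/2, 5/2, 8, 7/3)
obs 2: x=0 → posterior Dirichlet(9, 11/2, 5/2, 8, 7/3)
obs 3: x=0 → posterior Dirichlet(10, 11/2, 5/2, 8, 7/3)
obs 4: x=1 → posterior Dirichlet(10, 13/2, 5/2, 8, 7/3)
obs 5: x=2 → posterior Dirichlet(10, 13/2, 7/2, 8, 7/3)
obs 6: x=4 → posterior Dirichlet(10, 13/2, 7/2, 8, 10/3)
obs 7: x=3 → posterior Dirichlet(10, 13/2, 7/2, 9, 10/3)
obs 8: x=1 → posterior Dirichlet(10, 15/2, 7/2, 9, 10/3)
obs 9: x=1 → posterior Dirichlet(10, 17/2, 7/2, 9, 10/3)
obs 10: x=0 → posterior Dirichlet(11, 17/2, 7/2, 9, 10/3)
obs 11: x=2 → posterior Dirichlet(11, 17/2, 9/2, 9, 10/3)
obs 12: x=4 → posterior Dirichlet(11, 17/2, 9/2, 9, 13/3)
obs 13: x=2 → posterior Dirichlet(11, 17/2, 11/2, 9, 13/3)

27/200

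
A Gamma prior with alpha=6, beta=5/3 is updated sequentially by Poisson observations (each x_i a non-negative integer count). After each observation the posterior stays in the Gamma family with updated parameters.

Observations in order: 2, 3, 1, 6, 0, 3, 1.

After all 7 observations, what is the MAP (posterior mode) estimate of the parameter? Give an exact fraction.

63/26

obs 1: x=2 → posterior Gamma(8, 8/3)
obs 2: x=3 → posterior Gamma(11, 11/3)
obs 3: x=1 → posterior Gamma(12, 14/3)
obs 4: x=6 → posterior Gamma(18, 17/3)
obs 5: x=0 → posterior Gamma(18, 20/3)
obs 6: x=3 → posterior Gamma(21, 23/3)
obs 7: x=1 → posterior Gamma(22, 26/3)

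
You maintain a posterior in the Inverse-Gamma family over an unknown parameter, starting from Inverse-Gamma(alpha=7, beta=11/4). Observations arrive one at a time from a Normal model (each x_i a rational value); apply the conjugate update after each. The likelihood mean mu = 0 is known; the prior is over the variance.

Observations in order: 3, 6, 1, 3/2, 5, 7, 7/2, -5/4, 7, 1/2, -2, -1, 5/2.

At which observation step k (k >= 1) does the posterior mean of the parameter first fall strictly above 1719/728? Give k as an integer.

k = 2

obs 1: x=3 → posterior Inverse-Gamma(15/2, 29/4)
obs 2: x=6 → posterior Inverse-Gamma(8, 101/4)
obs 3: x=1 → posterior Inverse-Gamma(17/2, 103/4)
obs 4: x=3/2 → posterior Inverse-Gamma(9, 215/8)
obs 5: x=5 → posterior Inverse-Gamma(19/2, 315/8)
obs 6: x=7 → posterior Inverse-Gamma(10, 511/8)
obs 7: x=7/2 → posterior Inverse-Gamma(21/2, 70)
obs 8: x=-5/4 → posterior Inverse-Gamma(11, 2265/32)
obs 9: x=7 → posterior Inverse-Gamma(23/2, 3049/32)
obs 10: x=1/2 → posterior Inverse-Gamma(12, 3053/32)
obs 11: x=-2 → posterior Inverse-Gamma(25/2, 3117/32)
obs 12: x=-1 → posterior Inverse-Gamma(13, 3133/32)
obs 13: x=5/2 → posterior Inverse-Gamma(27/2, 3233/32)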